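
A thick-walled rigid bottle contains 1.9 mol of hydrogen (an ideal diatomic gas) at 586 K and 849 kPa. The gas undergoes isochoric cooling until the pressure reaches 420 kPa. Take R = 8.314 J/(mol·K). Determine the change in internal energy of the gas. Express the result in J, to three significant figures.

Constant volume ⇒ W = 0, so Q = ΔU = nCᵥΔT with Cᵥ = 5R/2 = 20.79 J/(mol·K).
At constant V, T₂/T₁ = P₂/P₁ ⇒ ΔT = T₁(P₂/P₁ − 1) = 586·(420/849 − 1) = -296.1 K.
ΔU = (1.9)(20.79)(-296.1) = -11694 J.

ΔU ≈ -11700 J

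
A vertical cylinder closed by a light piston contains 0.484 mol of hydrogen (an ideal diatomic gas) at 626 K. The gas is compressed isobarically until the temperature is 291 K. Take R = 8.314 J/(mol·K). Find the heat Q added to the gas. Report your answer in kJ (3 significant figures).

Isobaric: W = nRΔT = (0.484)(8.314)(-335) = -1348 J.
ΔU = nCᵥΔT with Cᵥ = 5R/2: ΔU = (0.484)(20.79)(-335) = -3370 J.
Q = ΔU + W = -3370 − 1348 = -4718 J.

Q ≈ -4.72 kJ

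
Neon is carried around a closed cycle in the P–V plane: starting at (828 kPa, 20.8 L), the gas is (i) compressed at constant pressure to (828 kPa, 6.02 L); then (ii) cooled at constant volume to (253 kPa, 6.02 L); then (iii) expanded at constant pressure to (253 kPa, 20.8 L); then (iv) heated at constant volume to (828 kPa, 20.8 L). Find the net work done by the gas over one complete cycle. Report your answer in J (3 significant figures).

W_net ≈ -8500 J

Constant-volume legs do no work.
W(i) = (828)(6.02 − 20.8) = -12238 J; W(iii) = (253)(20.8 − 6.02) = 3739 J.
W_net = -12238 + 3739 = -8498 J (the counter-clockwise enclosed area).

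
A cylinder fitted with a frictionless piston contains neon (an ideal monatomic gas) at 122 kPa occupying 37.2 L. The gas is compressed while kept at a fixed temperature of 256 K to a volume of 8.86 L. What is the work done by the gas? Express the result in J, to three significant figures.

Isothermal: W = nRT ln(V₂/V₁) = P₁V₁ ln(V₂/V₁).
P₁V₁ = (122 kPa)(37.2 L) = 4538 J.
W = 4538 × ln(8.86/37.2) = 4538 × -1.435
W_by_gas = -6512 J.

W ≈ -6510 J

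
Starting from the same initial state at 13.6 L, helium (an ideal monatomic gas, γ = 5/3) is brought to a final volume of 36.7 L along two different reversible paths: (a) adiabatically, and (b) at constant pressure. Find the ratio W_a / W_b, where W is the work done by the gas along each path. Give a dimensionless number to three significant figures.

W_a / W_b ≈ 0.427

Path (a) adiabatic: W = P₁V₁(1 − (V₁/V₂)^(γ−1))/(γ−1) → W_a/(P₁V₁) = 0.7261.
Path (b) isobaric: W = P₁(V₂ − V₁) → W_b/(P₁V₁) = 1.699.
W_a / W_b = 0.7261 / 1.699 = 0.4275.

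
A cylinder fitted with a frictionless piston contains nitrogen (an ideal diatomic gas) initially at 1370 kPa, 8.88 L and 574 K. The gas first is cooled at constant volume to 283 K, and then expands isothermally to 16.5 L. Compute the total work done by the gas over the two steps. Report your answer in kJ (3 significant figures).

W_total ≈ 3.72 kJ

Step 1 (isochoric): W = 0 (constant volume).
After step 1: P = 675.5 kPa (V unchanged).
Step 2 (isothermal): W = P₁V₁ ln(V₂/V₁) = (5998) ln(16.5/8.88) = 3716 J.
W_total = 0 + 3716 = 3716 J.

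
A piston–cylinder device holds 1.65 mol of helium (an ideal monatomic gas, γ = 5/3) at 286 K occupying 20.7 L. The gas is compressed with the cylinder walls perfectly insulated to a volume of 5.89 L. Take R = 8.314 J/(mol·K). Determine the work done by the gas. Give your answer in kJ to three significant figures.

Adiabatic: TV^(γ−1) = const with γ = 5/3.
T₂ = T₁ (V₁/V₂)^(γ−1) = 286 × (20.7/5.89)^0.667 = 286 × 2.312 = 661.1 K.
W_by = nCᵥ(T₁ − T₂) = (1.65)(12.47)(286 − 661.1) = -7719 J.

W ≈ -7.72 kJ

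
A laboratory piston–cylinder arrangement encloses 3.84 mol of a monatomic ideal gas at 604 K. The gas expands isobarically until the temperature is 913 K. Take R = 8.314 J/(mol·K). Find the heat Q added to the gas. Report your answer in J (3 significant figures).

Isobaric: W = nRΔT = (3.84)(8.314)(309) = 9865 J.
ΔU = nCᵥΔT with Cᵥ = 3R/2: ΔU = (3.84)(12.47)(309) = 14798 J.
Q = ΔU + W = 14798 + 9865 = 24663 J.

Q ≈ 24700 J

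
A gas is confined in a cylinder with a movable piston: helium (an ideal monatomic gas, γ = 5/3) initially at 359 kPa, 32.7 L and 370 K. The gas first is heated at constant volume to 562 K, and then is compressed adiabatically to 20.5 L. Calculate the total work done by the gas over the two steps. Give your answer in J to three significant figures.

W_total ≈ -9770 J

Step 1 (isochoric): W = 0 (constant volume).
After step 1: P = 545.3 kPa (V unchanged).
Step 2 (adiabatic): W = (P₁V₁ − P₂V₂)/(γ−1) = (17831 − 24343)/0.667 = -9768 J.
W_total = 0 − 9768 = -9768 J.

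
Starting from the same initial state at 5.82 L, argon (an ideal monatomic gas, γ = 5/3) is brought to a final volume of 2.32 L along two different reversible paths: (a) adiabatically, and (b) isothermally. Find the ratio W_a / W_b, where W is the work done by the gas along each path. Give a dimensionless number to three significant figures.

W_a / W_b ≈ 1.38

Path (a) adiabatic: W = P₁V₁(1 − (V₁/V₂)^(γ−1))/(γ−1) → W_a/(P₁V₁) = -1.269.
Path (b) isothermal: W = P₁V₁ ln(V₂/V₁) → W_b/(P₁V₁) = -0.9197.
W_a / W_b = -1.269 / -0.9197 = 1.38.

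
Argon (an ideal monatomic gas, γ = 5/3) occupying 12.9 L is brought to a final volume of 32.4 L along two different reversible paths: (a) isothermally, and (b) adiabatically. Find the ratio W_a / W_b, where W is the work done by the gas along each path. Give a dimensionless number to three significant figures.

Path (a) isothermal: W = P₁V₁ ln(V₂/V₁) → W_a/(P₁V₁) = 0.9209.
Path (b) adiabatic: W = P₁V₁(1 − (V₁/V₂)^(γ−1))/(γ−1) → W_b/(P₁V₁) = 0.6882.
W_a / W_b = 0.9209 / 0.6882 = 1.338.

W_a / W_b ≈ 1.34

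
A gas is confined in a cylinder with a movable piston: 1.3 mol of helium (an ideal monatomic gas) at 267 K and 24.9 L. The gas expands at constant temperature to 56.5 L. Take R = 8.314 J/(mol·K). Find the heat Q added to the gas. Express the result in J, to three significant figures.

Q ≈ 2360 J

Isothermal ⇒ ΔU = 0, so Q = W = nRT ln(V₂/V₁).
Q = (1.3)(8.314)(267) ln(56.5/24.9) = 2886 × 0.8194 = 2365 J.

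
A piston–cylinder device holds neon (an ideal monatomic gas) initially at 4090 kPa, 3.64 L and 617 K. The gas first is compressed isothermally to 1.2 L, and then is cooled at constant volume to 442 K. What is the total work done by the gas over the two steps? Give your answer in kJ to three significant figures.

Step 1 (isothermal): W = P₁V₁ ln(V₂/V₁) = (14888) ln(1.2/3.64) = -16520 J.
Step 2 (isochoric): W = 0 (constant volume).
W_total = -16520 + 0 = -16520 J.

W_total ≈ -16.5 kJ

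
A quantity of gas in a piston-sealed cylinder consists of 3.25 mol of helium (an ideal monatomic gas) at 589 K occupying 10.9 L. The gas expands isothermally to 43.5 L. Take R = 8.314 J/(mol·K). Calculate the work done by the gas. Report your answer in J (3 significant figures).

W ≈ 22000 J

Isothermal: W = nRT ln(V₂/V₁).
W = (3.25)(8.314)(589) × ln(43.5/10.9)
  = 15915 × 1.384
W_by_gas = 22026 J.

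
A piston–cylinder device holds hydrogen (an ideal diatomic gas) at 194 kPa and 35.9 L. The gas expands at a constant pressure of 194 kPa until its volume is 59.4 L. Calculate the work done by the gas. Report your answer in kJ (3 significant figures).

Isobaric: W = P ΔV.
W = (194 kPa)(59.4 − 35.9 L) = (194)(23.5) = 4559 J.

W ≈ 4.56 kJ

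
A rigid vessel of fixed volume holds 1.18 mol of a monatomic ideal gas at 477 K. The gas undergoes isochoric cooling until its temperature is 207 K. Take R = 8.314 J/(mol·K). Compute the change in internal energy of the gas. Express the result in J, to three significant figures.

ΔU ≈ -3970 J

Constant volume ⇒ W = 0, so Q = ΔU = nCᵥΔT with Cᵥ = 3R/2 = 12.47 J/(mol·K).
ΔU = (1.18)(12.47)(207 − 477) = -3973 J.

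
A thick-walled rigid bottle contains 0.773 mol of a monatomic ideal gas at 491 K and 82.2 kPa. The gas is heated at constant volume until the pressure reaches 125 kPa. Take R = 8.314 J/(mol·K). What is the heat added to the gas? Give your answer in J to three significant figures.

Q ≈ 2460 J

Constant volume ⇒ W = 0, so Q = ΔU = nCᵥΔT with Cᵥ = 3R/2 = 12.47 J/(mol·K).
At constant V, T₂/T₁ = P₂/P₁ ⇒ ΔT = T₁(P₂/P₁ − 1) = 491·(125/82.2 − 1) = 255.7 K.
ΔU = (0.773)(12.47)(255.7) = 2465 J.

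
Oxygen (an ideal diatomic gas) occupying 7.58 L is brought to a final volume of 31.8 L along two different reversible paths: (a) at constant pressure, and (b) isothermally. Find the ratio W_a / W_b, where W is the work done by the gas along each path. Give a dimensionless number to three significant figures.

W_a / W_b ≈ 2.23

Path (a) isobaric: W = P₁(V₂ − V₁) → W_a/(P₁V₁) = 3.195.
Path (b) isothermal: W = P₁V₁ ln(V₂/V₁) → W_b/(P₁V₁) = 1.434.
W_a / W_b = 3.195 / 1.434 = 2.228.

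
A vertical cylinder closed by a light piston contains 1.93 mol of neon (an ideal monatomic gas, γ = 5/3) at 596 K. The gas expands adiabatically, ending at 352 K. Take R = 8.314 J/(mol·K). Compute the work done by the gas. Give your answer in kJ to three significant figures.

W ≈ 5.87 kJ

Adiabatic ⇒ Q = 0, so W_by = −ΔU = nCᵥ(T₁ − T₂).
Cᵥ = 3R/2 = 12.47 J/(mol·K).
W = (1.93)(12.47)(596 − 352) = 5873 J.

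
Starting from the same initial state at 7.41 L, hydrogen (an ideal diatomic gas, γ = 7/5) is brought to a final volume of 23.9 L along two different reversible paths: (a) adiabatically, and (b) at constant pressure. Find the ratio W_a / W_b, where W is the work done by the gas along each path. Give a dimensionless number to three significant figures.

Path (a) adiabatic: W = P₁V₁(1 − (V₁/V₂)^(γ−1))/(γ−1) → W_a/(P₁V₁) = 0.935.
Path (b) isobaric: W = P₁(V₂ − V₁) → W_b/(P₁V₁) = 2.225.
W_a / W_b = 0.935 / 2.225 = 0.4202.

W_a / W_b ≈ 0.420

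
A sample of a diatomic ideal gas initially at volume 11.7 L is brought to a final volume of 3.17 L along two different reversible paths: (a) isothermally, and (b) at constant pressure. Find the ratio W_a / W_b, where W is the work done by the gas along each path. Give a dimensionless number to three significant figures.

W_a / W_b ≈ 1.79

Path (a) isothermal: W = P₁V₁ ln(V₂/V₁) → W_a/(P₁V₁) = -1.306.
Path (b) isobaric: W = P₁(V₂ − V₁) → W_b/(P₁V₁) = -0.7291.
W_a / W_b = -1.306 / -0.7291 = 1.791.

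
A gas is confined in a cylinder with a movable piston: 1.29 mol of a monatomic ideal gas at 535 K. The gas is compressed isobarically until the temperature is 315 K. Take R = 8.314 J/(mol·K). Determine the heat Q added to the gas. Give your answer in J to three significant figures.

Q ≈ -5900 J

Isobaric: W = nRΔT = (1.29)(8.314)(-220) = -2360 J.
ΔU = nCᵥΔT with Cᵥ = 3R/2: ΔU = (1.29)(12.47)(-220) = -3539 J.
Q = ΔU + W = -3539 − 2360 = -5899 J.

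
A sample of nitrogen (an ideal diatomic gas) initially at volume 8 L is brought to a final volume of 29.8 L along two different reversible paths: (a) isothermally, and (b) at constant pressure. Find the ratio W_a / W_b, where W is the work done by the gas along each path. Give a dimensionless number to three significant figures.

Path (a) isothermal: W = P₁V₁ ln(V₂/V₁) → W_a/(P₁V₁) = 1.315.
Path (b) isobaric: W = P₁(V₂ − V₁) → W_b/(P₁V₁) = 2.725.
W_a / W_b = 1.315 / 2.725 = 0.4826.

W_a / W_b ≈ 0.483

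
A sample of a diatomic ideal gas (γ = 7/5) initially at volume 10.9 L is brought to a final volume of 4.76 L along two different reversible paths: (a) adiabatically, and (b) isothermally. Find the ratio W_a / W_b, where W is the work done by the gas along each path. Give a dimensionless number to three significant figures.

Path (a) adiabatic: W = P₁V₁(1 − (V₁/V₂)^(γ−1))/(γ−1) → W_a/(P₁V₁) = -0.9823.
Path (b) isothermal: W = P₁V₁ ln(V₂/V₁) → W_b/(P₁V₁) = -0.8285.
W_a / W_b = -0.9823 / -0.8285 = 1.186.

W_a / W_b ≈ 1.19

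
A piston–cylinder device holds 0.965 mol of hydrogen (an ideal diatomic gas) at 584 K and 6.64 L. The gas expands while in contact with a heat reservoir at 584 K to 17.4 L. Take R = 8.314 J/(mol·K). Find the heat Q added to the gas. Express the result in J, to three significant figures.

Isothermal ⇒ ΔU = 0, so Q = W = nRT ln(V₂/V₁).
Q = (0.965)(8.314)(584) ln(17.4/6.64) = 4685 × 0.9634 = 4514 J.

Q ≈ 4510 J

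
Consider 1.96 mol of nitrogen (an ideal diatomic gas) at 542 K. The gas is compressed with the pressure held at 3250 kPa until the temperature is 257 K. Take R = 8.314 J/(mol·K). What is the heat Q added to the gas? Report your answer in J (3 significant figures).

Q ≈ -16300 J

Isobaric: W = nRΔT = (1.96)(8.314)(-285) = -4644 J.
ΔU = nCᵥΔT with Cᵥ = 5R/2: ΔU = (1.96)(20.79)(-285) = -11611 J.
Q = ΔU + W = -11611 − 4644 = -16255 J.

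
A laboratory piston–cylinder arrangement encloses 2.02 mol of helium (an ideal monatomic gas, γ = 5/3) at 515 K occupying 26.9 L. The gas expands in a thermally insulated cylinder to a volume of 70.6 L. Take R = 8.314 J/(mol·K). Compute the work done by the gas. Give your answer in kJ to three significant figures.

Adiabatic: TV^(γ−1) = const with γ = 5/3.
T₂ = T₁ (V₁/V₂)^(γ−1) = 515 × (26.9/70.6)^0.667 = 515 × 0.5256 = 270.7 K.
W_by = nCᵥ(T₁ − T₂) = (2.02)(12.47)(515 − 270.7) = 6155 J.

W ≈ 6.16 kJ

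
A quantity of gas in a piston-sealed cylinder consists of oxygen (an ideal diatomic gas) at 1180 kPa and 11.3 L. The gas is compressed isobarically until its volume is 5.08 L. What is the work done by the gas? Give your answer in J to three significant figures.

Isobaric: W = P ΔV.
W = (1180 kPa)(5.08 − 11.3 L) = (1180)(-6.22) = -7340 J.

W ≈ -7340 J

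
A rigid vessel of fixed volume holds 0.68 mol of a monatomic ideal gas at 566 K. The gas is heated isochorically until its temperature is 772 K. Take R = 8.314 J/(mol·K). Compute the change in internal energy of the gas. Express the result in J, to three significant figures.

ΔU ≈ 1750 J

Constant volume ⇒ W = 0, so Q = ΔU = nCᵥΔT with Cᵥ = 3R/2 = 12.47 J/(mol·K).
ΔU = (0.68)(12.47)(772 − 566) = 1747 J.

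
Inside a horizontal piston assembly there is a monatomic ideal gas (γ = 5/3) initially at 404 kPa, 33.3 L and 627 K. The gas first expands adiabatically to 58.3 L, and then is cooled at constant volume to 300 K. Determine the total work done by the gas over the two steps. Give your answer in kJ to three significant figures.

W_total ≈ 6.29 kJ

Step 1 (adiabatic): W = (P₁V₁ − P₂V₂)/(γ−1) = (13453 − 9261)/0.667 = 6288 J.
Step 2 (isochoric): W = 0 (constant volume).
W_total = 6288 + 0 = 6288 J.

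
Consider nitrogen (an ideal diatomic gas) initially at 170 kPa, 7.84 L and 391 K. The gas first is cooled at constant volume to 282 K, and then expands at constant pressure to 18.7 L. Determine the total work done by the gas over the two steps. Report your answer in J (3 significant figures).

Step 1 (isochoric): W = 0 (constant volume).
After step 1: P = 122.6 kPa (V unchanged).
Step 2 (isobaric): W = PΔV = (122.6 kPa)(18.7 − 7.84 L) = 1332 J.
W_total = 0 + 1332 = 1332 J.

W_total ≈ 1330 J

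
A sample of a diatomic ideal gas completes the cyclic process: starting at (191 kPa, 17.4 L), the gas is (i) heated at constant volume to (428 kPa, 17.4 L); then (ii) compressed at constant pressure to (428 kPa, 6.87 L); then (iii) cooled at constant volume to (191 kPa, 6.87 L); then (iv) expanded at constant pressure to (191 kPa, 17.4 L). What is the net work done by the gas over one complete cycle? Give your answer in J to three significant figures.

Constant-volume legs do no work.
W(ii) = (428)(6.87 − 17.4) = -4507 J; W(iv) = (191)(17.4 − 6.87) = 2011 J.
W_net = -4507 + 2011 = -2496 J (the counter-clockwise enclosed area).

W_net ≈ -2500 J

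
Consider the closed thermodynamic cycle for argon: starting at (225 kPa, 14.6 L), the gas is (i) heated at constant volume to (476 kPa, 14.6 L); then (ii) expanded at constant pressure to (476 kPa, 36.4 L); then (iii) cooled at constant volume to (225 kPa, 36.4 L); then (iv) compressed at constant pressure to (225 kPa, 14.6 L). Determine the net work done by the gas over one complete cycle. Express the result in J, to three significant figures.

Constant-volume legs do no work.
W(ii) = (476)(36.4 − 14.6) = 10377 J; W(iv) = (225)(14.6 − 36.4) = -4905 J.
W_net = 10377 − 4905 = 5472 J (the clockwise enclosed area).

W_net ≈ 5470 J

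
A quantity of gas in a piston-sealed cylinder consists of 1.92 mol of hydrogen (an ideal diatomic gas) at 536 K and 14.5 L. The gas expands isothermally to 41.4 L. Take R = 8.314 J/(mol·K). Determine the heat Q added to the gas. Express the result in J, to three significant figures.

Q ≈ 8980 J

Isothermal ⇒ ΔU = 0, so Q = W = nRT ln(V₂/V₁).
Q = (1.92)(8.314)(536) ln(41.4/14.5) = 8556 × 1.049 = 8976 J.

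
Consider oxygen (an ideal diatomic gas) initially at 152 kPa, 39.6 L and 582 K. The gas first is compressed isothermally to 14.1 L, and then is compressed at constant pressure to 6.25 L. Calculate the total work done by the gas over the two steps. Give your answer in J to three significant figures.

Step 1 (isothermal): W = P₁V₁ ln(V₂/V₁) = (6019) ln(14.1/39.6) = -6216 J.
After step 1: P = 426.9 kPa, V = 14.1 L, T = 582 K.
Step 2 (isobaric): W = PΔV = (426.9 kPa)(6.25 − 14.1 L) = -3351 J.
W_total = -6216 − 3351 = -9567 J.

W_total ≈ -9570 J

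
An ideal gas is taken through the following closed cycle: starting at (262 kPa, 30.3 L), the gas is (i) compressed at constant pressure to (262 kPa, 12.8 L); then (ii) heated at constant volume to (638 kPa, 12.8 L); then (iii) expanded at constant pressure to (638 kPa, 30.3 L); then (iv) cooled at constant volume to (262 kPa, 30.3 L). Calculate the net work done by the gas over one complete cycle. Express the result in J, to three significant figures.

W_net ≈ 6580 J

Constant-volume legs do no work.
W(i) = (262)(12.8 − 30.3) = -4585 J; W(iii) = (638)(30.3 − 12.8) = 11165 J.
W_net = -4585 + 11165 = 6580 J (the clockwise enclosed area).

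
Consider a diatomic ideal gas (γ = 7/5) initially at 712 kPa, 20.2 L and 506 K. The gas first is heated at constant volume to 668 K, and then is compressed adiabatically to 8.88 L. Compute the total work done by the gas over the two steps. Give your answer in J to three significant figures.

Step 1 (isochoric): W = 0 (constant volume).
After step 1: P = 940 kPa (V unchanged).
Step 2 (adiabatic): W = (P₁V₁ − P₂V₂)/(γ−1) = (18987 − 26377)/0.4 = -18476 J.
W_total = 0 − 18476 = -18476 J.

W_total ≈ -18500 J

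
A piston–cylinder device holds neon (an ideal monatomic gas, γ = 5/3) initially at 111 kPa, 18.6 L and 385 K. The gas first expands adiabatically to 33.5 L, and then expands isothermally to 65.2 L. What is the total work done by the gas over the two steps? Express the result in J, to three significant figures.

Step 1 (adiabatic): W = (P₁V₁ − P₂V₂)/(γ−1) = (2065 − 1395)/0.667 = 1005 J.
After step 1: P = 41.63 kPa, V = 33.5 L, T = 260.1 K.
Step 2 (isothermal): W = P₁V₁ ln(V₂/V₁) = (1395) ln(65.2/33.5) = 928.8 J.
W_total = 1005 + 928.8 = 1934 J.

W_total ≈ 1930 J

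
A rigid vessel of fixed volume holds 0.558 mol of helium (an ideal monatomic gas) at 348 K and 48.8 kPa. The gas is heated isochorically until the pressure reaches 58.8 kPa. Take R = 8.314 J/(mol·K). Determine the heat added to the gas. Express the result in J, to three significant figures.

Q ≈ 496 J

Constant volume ⇒ W = 0, so Q = ΔU = nCᵥΔT with Cᵥ = 3R/2 = 12.47 J/(mol·K).
At constant V, T₂/T₁ = P₂/P₁ ⇒ ΔT = T₁(P₂/P₁ − 1) = 348·(58.8/48.8 − 1) = 71.31 K.
ΔU = (0.558)(12.47)(71.31) = 496.2 J.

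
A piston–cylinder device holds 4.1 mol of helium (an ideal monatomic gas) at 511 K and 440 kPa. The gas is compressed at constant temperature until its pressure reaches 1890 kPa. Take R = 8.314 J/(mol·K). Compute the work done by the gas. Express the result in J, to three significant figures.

W ≈ -25400 J

Isothermal process: W = nRT ln(V₂/V₁) = nRT ln(P₁/P₂).
W = (4.1)(8.314)(511) × ln(440/1890)
  = 17419 × ln(0.2328) = 17419 × -1.458
W_by_gas = -25389 J.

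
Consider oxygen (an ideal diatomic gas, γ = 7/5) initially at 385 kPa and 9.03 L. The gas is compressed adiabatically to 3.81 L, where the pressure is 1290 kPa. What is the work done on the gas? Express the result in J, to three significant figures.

W ≈ 3600 J

Adiabatic: W = (P₁V₁ − P₂V₂)/(γ − 1) with γ = 7/5.
P₁V₁ = 3477 J, P₂V₂ = 4915 J.
W = (3477 − 4915) / 0.4 = -3596 J.
Work on gas = −W_by = 3596 J.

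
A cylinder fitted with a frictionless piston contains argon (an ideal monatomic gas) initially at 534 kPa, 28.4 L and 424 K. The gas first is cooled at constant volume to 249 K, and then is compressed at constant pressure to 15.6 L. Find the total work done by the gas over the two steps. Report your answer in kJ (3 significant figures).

W_total ≈ -4.01 kJ

Step 1 (isochoric): W = 0 (constant volume).
After step 1: P = 313.6 kPa (V unchanged).
Step 2 (isobaric): W = PΔV = (313.6 kPa)(15.6 − 28.4 L) = -4014 J.
W_total = 0 − 4014 = -4014 J.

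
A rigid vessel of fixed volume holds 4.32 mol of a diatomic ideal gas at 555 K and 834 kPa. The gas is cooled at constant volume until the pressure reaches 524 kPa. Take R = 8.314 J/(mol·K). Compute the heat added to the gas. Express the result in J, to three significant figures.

Q ≈ -18500 J

Constant volume ⇒ W = 0, so Q = ΔU = nCᵥΔT with Cᵥ = 5R/2 = 20.79 J/(mol·K).
At constant V, T₂/T₁ = P₂/P₁ ⇒ ΔT = T₁(P₂/P₁ − 1) = 555·(524/834 − 1) = -206.3 K.
ΔU = (4.32)(20.79)(-206.3) = -18523 J.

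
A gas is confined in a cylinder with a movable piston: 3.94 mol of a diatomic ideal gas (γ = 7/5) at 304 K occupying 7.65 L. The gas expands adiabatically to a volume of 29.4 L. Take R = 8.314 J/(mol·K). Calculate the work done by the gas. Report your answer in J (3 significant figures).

W ≈ 10400 J

Adiabatic: TV^(γ−1) = const with γ = 7/5.
T₂ = T₁ (V₁/V₂)^(γ−1) = 304 × (7.65/29.4)^0.4 = 304 × 0.5836 = 177.4 K.
W_by = nCᵥ(T₁ − T₂) = (3.94)(20.79)(304 − 177.4) = 10366 J.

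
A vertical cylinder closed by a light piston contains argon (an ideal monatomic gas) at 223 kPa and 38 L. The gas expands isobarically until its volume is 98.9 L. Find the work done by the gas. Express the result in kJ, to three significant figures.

W ≈ 13.6 kJ

Isobaric: W = P ΔV.
W = (223 kPa)(98.9 − 38 L) = (223)(60.9) = 13581 J.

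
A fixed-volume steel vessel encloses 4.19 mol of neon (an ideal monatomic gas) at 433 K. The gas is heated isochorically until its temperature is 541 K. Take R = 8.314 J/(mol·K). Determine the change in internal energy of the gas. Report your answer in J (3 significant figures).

ΔU ≈ 5640 J

Constant volume ⇒ W = 0, so Q = ΔU = nCᵥΔT with Cᵥ = 3R/2 = 12.47 J/(mol·K).
ΔU = (4.19)(12.47)(541 − 433) = 5643 J.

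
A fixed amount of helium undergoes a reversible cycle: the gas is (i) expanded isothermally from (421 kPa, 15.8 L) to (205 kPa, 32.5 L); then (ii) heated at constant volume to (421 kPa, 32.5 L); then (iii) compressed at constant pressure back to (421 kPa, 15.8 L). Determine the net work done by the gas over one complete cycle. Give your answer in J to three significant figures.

Leg (i): W = PᵢVᵢ ln(V_f/Vᵢ) = (6652) ln(32.5/15.8) = 4797 J.
Leg (ii): W = 0.
Leg (iii): W = PΔV = (421)(15.8 − 32.5) = -7031 J.
W_net = 4797 − 7031 = -2233 J.

W_net ≈ -2230 J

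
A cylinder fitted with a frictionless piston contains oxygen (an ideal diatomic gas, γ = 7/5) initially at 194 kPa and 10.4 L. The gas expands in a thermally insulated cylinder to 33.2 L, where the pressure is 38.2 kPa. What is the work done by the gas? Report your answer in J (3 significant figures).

W ≈ 1870 J

Adiabatic: W = (P₁V₁ − P₂V₂)/(γ − 1) with γ = 7/5.
P₁V₁ = 2018 J, P₂V₂ = 1268 J.
W = (2018 − 1268) / 0.4 = 1873 J.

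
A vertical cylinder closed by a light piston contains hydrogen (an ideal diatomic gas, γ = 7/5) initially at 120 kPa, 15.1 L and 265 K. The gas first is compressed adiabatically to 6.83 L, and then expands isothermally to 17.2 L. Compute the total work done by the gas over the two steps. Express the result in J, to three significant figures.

W_total ≈ 607 J

Step 1 (adiabatic): W = (P₁V₁ − P₂V₂)/(γ−1) = (1812 − 2489)/0.4 = -1692 J.
After step 1: P = 364.4 kPa, V = 6.83 L, T = 364 K.
Step 2 (isothermal): W = P₁V₁ ln(V₂/V₁) = (2489) ln(17.2/6.83) = 2299 J.
W_total = -1692 + 2299 = 606.7 J.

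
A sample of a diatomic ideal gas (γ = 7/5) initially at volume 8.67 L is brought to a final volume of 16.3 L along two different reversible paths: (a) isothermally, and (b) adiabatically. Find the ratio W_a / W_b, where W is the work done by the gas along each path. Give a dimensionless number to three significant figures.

Path (a) isothermal: W = P₁V₁ ln(V₂/V₁) → W_a/(P₁V₁) = 0.6313.
Path (b) adiabatic: W = P₁V₁(1 − (V₁/V₂)^(γ−1))/(γ−1) → W_b/(P₁V₁) = 0.5579.
W_a / W_b = 0.6313 / 0.5579 = 1.132.

W_a / W_b ≈ 1.13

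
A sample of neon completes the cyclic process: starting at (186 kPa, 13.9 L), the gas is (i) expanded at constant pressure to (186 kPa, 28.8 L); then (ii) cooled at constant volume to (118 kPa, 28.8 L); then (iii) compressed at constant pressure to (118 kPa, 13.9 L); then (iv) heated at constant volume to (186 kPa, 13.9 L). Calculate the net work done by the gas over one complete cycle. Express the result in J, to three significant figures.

Constant-volume legs do no work.
W(i) = (186)(28.8 − 13.9) = 2771 J; W(iii) = (118)(13.9 − 28.8) = -1758 J.
W_net = 2771 − 1758 = 1013 J (the clockwise enclosed area).

W_net ≈ 1010 J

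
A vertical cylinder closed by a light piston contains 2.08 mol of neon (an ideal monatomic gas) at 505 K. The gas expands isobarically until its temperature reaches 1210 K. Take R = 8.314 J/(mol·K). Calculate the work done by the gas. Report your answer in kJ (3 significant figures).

Isobaric: W = P ΔV = nR ΔT.
W = (2.08)(8.314)(1210 − 505) = 12192 J.

W ≈ 12.2 kJ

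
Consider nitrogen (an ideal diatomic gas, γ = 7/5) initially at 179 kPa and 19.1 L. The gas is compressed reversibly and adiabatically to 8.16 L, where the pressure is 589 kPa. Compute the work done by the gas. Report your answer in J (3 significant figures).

W ≈ -3470 J

Adiabatic: W = (P₁V₁ − P₂V₂)/(γ − 1) with γ = 7/5.
P₁V₁ = 3419 J, P₂V₂ = 4806 J.
W = (3419 − 4806) / 0.4 = -3468 J.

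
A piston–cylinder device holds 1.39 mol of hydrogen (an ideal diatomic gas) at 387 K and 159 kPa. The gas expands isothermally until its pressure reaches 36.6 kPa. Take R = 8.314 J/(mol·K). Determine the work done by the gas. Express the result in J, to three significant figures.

Isothermal process: W = nRT ln(V₂/V₁) = nRT ln(P₁/P₂).
W = (1.39)(8.314)(387) × ln(159/36.6)
  = 4472 × ln(4.344) = 4472 × 1.469
W_by_gas = 6569 J.

W ≈ 6570 J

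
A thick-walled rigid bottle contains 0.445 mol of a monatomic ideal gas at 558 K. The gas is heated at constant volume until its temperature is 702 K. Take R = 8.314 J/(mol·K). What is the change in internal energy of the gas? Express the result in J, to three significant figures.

ΔU ≈ 799 J

Constant volume ⇒ W = 0, so Q = ΔU = nCᵥΔT with Cᵥ = 3R/2 = 12.47 J/(mol·K).
ΔU = (0.445)(12.47)(702 − 558) = 799.1 J.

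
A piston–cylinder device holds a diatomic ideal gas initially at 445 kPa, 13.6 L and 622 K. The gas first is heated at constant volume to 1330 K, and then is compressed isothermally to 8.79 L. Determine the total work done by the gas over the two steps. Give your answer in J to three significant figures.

W_total ≈ -5650 J

Step 1 (isochoric): W = 0 (constant volume).
After step 1: P = 951.5 kPa (V unchanged).
Step 2 (isothermal): W = P₁V₁ ln(V₂/V₁) = (12941) ln(8.79/13.6) = -5648 J.
W_total = 0 − 5648 = -5648 J.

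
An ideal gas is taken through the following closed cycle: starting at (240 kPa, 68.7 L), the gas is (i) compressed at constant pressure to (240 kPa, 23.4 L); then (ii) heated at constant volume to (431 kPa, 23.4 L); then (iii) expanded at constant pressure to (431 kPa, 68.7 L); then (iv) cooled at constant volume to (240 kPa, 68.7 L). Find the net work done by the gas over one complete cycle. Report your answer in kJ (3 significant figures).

W_net ≈ 8.65 kJ

Constant-volume legs do no work.
W(i) = (240)(23.4 − 68.7) = -10872 J; W(iii) = (431)(68.7 − 23.4) = 19524 J.
W_net = -10872 + 19524 = 8652 J (the clockwise enclosed area).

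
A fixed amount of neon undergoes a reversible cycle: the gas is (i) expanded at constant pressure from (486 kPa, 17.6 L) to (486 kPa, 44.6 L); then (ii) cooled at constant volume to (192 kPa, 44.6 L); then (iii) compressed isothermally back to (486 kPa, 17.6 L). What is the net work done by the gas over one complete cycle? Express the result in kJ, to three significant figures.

Leg (i): W = PΔV = (486)(44.6 − 17.6) = 13122 J.
Leg (ii): W = 0.
Leg (iii): W = PᵢVᵢ ln(V_f/Vᵢ) = (8563) ln(17.6/44.6) = -7962 J.
W_net = 13122 − 7962 = 5160 J.

W_net ≈ 5.16 kJ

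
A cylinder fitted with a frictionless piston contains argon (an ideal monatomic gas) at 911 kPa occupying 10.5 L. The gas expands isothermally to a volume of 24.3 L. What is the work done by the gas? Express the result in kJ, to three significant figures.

Isothermal: W = nRT ln(V₂/V₁) = P₁V₁ ln(V₂/V₁).
P₁V₁ = (911 kPa)(10.5 L) = 9566 J.
W = 9566 × ln(24.3/10.5) = 9566 × 0.8391
W_by_gas = 8026 J.

W ≈ 8.03 kJ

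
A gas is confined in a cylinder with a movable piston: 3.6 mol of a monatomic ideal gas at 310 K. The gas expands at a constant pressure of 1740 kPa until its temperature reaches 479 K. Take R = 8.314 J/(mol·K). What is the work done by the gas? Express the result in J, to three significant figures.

W ≈ 5060 J

Isobaric: W = P ΔV = nR ΔT.
W = (3.6)(8.314)(479 − 310) = 5058 J.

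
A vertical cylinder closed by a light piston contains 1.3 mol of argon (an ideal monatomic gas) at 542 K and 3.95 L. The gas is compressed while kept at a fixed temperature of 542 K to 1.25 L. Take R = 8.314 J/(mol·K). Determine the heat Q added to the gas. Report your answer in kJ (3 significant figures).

Isothermal ⇒ ΔU = 0, so Q = W = nRT ln(V₂/V₁).
Q = (1.3)(8.314)(542) ln(1.25/3.95) = 5858 × -1.151 = -6740 J.

Q ≈ -6.74 kJ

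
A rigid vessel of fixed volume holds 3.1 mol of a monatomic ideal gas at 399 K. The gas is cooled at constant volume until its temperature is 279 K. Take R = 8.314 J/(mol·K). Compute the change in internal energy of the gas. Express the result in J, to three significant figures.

ΔU ≈ -4640 J

Constant volume ⇒ W = 0, so Q = ΔU = nCᵥΔT with Cᵥ = 3R/2 = 12.47 J/(mol·K).
ΔU = (3.1)(12.47)(279 − 399) = -4639 J.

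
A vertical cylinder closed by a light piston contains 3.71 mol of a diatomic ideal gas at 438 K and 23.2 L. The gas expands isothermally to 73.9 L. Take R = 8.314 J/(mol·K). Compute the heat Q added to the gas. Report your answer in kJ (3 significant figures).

Q ≈ 15.7 kJ

Isothermal ⇒ ΔU = 0, so Q = W = nRT ln(V₂/V₁).
Q = (3.71)(8.314)(438) ln(73.9/23.2) = 13510 × 1.159 = 15652 J.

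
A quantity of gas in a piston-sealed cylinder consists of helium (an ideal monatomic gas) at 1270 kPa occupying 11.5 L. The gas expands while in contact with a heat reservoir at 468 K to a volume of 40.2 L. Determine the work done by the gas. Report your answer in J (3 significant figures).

Isothermal: W = nRT ln(V₂/V₁) = P₁V₁ ln(V₂/V₁).
P₁V₁ = (1270 kPa)(11.5 L) = 14605 J.
W = 14605 × ln(40.2/11.5) = 14605 × 1.252
W_by_gas = 18278 J.

W ≈ 18300 J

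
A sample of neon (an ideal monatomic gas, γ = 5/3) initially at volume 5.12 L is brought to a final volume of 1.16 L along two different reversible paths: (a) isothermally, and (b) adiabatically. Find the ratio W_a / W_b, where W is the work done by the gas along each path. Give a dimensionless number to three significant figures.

W_a / W_b ≈ 0.585

Path (a) isothermal: W = P₁V₁ ln(V₂/V₁) → W_a/(P₁V₁) = -1.485.
Path (b) adiabatic: W = P₁V₁(1 − (V₁/V₂)^(γ−1))/(γ−1) → W_b/(P₁V₁) = -2.536.
W_a / W_b = -1.485 / -2.536 = 0.5854.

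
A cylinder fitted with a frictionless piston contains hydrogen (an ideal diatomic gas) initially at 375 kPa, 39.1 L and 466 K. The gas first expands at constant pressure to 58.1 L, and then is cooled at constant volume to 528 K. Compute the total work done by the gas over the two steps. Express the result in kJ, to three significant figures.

W_total ≈ 7.12 kJ

Step 1 (isobaric): W = PΔV = (375 kPa)(58.1 − 39.1 L) = 7125 J.
Step 2 (isochoric): W = 0 (constant volume).
W_total = 7125 + 0 = 7125 J.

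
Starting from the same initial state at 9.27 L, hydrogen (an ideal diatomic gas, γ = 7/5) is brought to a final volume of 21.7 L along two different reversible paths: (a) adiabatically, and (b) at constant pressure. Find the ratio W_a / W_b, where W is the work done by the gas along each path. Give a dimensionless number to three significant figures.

Path (a) adiabatic: W = P₁V₁(1 − (V₁/V₂)^(γ−1))/(γ−1) → W_a/(P₁V₁) = 0.721.
Path (b) isobaric: W = P₁(V₂ − V₁) → W_b/(P₁V₁) = 1.341.
W_a / W_b = 0.721 / 1.341 = 0.5377.

W_a / W_b ≈ 0.538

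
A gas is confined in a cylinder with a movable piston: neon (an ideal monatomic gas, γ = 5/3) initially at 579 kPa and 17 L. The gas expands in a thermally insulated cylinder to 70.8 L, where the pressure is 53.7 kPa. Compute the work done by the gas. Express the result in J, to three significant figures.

W ≈ 9060 J

Adiabatic: W = (P₁V₁ − P₂V₂)/(γ − 1) with γ = 5/3.
P₁V₁ = 9843 J, P₂V₂ = 3802 J.
W = (9843 − 3802) / 0.6667 = 9062 J.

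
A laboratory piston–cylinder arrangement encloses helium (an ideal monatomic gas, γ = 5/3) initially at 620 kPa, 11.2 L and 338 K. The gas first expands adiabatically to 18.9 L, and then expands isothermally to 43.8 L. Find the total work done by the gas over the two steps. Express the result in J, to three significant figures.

Step 1 (adiabatic): W = (P₁V₁ − P₂V₂)/(γ−1) = (6944 − 4899)/0.667 = 3067 J.
After step 1: P = 259.2 kPa, V = 18.9 L, T = 238.5 K.
Step 2 (isothermal): W = P₁V₁ ln(V₂/V₁) = (4899) ln(43.8/18.9) = 4118 J.
W_total = 3067 + 4118 = 7185 J.

W_total ≈ 7180 J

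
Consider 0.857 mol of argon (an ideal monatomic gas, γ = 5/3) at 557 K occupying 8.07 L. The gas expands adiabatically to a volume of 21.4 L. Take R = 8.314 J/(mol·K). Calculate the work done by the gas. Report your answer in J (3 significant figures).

W ≈ 2850 J

Adiabatic: TV^(γ−1) = const with γ = 5/3.
T₂ = T₁ (V₁/V₂)^(γ−1) = 557 × (8.07/21.4)^0.667 = 557 × 0.522 = 290.7 K.
W_by = nCᵥ(T₁ − T₂) = (0.857)(12.47)(557 − 290.7) = 2846 J.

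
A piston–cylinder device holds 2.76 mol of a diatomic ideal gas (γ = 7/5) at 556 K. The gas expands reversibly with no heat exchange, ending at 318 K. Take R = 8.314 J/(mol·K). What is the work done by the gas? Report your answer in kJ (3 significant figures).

W ≈ 13.7 kJ

Adiabatic ⇒ Q = 0, so W_by = −ΔU = nCᵥ(T₁ − T₂).
Cᵥ = 5R/2 = 20.79 J/(mol·K).
W = (2.76)(20.79)(556 − 318) = 13653 J.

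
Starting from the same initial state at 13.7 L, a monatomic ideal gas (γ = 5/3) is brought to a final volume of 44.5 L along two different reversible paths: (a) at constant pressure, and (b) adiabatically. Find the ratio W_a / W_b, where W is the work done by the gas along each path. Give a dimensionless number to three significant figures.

W_a / W_b ≈ 2.75

Path (a) isobaric: W = P₁(V₂ − V₁) → W_a/(P₁V₁) = 2.248.
Path (b) adiabatic: W = P₁V₁(1 − (V₁/V₂)^(γ−1))/(γ−1) → W_b/(P₁V₁) = 0.8161.
W_a / W_b = 2.248 / 0.8161 = 2.755.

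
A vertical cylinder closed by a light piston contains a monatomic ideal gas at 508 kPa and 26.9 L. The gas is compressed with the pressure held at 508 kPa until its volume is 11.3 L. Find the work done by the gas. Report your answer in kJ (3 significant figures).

W ≈ -7.92 kJ

Isobaric: W = P ΔV.
W = (508 kPa)(11.3 − 26.9 L) = (508)(-15.6) = -7925 J.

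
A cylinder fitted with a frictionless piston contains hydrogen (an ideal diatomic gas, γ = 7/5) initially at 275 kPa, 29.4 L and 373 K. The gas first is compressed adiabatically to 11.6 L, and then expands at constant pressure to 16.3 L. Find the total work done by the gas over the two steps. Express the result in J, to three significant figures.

Step 1 (adiabatic): W = (P₁V₁ − P₂V₂)/(γ−1) = (8085 − 11728)/0.4 = -9108 J.
After step 1: P = 1011 kPa, V = 11.6 L, T = 541.1 K.
Step 2 (isobaric): W = PΔV = (1011 kPa)(16.3 − 11.6 L) = 4752 J.
W_total = -9108 + 4752 = -4356 J.

W_total ≈ -4360 J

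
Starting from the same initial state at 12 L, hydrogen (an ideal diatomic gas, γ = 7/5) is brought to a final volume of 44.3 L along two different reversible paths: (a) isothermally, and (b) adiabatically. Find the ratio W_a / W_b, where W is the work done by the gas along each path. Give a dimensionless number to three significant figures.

Path (a) isothermal: W = P₁V₁ ln(V₂/V₁) → W_a/(P₁V₁) = 1.306.
Path (b) adiabatic: W = P₁V₁(1 − (V₁/V₂)^(γ−1))/(γ−1) → W_b/(P₁V₁) = 1.017.
W_a / W_b = 1.306 / 1.017 = 1.284.

W_a / W_b ≈ 1.28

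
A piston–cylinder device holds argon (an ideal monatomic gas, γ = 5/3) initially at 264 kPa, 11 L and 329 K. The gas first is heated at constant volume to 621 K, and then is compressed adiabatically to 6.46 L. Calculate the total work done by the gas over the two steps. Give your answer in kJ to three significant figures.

Step 1 (isochoric): W = 0 (constant volume).
After step 1: P = 498.3 kPa (V unchanged).
Step 2 (adiabatic): W = (P₁V₁ − P₂V₂)/(γ−1) = (5481 − 7816)/0.667 = -3502 J.
W_total = 0 − 3502 = -3502 J.

W_total ≈ -3.50 kJ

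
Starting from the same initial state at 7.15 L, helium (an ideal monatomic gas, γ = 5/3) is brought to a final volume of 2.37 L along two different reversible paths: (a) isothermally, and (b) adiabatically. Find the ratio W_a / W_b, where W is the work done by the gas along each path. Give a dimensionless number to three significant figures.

Path (a) isothermal: W = P₁V₁ ln(V₂/V₁) → W_a/(P₁V₁) = -1.104.
Path (b) adiabatic: W = P₁V₁(1 − (V₁/V₂)^(γ−1))/(γ−1) → W_b/(P₁V₁) = -1.632.
W_a / W_b = -1.104 / -1.632 = 0.6767.

W_a / W_b ≈ 0.677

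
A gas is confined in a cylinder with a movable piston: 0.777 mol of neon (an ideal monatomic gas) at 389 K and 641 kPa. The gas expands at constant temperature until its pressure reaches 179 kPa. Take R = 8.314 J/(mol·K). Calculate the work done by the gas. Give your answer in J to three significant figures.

Isothermal process: W = nRT ln(V₂/V₁) = nRT ln(P₁/P₂).
W = (0.777)(8.314)(389) × ln(641/179)
  = 2513 × ln(3.581) = 2513 × 1.276
W_by_gas = 3206 J.

W ≈ 3210 J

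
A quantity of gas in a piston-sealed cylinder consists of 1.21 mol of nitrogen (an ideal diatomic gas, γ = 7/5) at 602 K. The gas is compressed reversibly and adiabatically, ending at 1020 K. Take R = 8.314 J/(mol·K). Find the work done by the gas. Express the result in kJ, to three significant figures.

W ≈ -10.5 kJ

Adiabatic ⇒ Q = 0, so W_by = −ΔU = nCᵥ(T₁ − T₂).
Cᵥ = 5R/2 = 20.79 J/(mol·K).
W = (1.21)(20.79)(602 − 1020) = -10513 J.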